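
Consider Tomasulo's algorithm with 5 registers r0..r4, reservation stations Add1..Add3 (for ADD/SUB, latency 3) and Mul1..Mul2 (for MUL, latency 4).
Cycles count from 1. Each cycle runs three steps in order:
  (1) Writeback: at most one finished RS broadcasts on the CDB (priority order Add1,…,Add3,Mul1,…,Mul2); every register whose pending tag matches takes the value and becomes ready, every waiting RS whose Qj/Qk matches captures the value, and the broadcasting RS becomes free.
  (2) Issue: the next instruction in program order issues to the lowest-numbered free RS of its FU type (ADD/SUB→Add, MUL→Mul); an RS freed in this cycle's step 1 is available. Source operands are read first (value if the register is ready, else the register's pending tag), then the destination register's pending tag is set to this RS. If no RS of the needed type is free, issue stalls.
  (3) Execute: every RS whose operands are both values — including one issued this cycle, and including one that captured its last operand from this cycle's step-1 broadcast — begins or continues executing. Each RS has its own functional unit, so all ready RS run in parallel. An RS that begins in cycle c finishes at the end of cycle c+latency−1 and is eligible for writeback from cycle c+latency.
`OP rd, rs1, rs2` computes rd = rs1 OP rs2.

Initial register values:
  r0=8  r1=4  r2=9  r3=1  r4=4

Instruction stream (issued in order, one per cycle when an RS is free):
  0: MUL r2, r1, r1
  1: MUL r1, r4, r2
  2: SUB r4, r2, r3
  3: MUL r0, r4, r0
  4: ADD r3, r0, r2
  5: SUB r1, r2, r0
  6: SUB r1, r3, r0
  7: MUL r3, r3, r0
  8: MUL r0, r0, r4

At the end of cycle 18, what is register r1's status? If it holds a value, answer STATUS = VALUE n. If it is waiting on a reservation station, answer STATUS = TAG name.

STATUS = VALUE 16

  c1: issue MUL r2<-Mul1  regs: r0:8,r1:4,r2:Mul1,r3:1,r4:4
  c2: issue MUL r1<-Mul2  regs: r0:8,r1:Mul2,r2:Mul1,r3:1,r4:4
  c3: issue SUB r4<-Add1  regs: r0:8,r1:Mul2,r2:Mul1,r3:1,r4:Add1
  c4: stall  regs: r0:8,r1:Mul2,r2:Mul1,r3:1,r4:Add1
  c5: CDB Mul1=16; issue MUL r0<-Mul1  regs: r0:Mul1,r1:Mul2,r2:16,r3:1,r4:Add1
  c6: issue ADD r3<-Add2  regs: r0:Mul1,r1:Mul2,r2:16,r3:Add2,r4:Add1
  c7: issue SUB r1<-Add3  regs: r0:Mul1,r1:Add3,r2:16,r3:Add2,r4:Add1
  c8: CDB Add1=15; issue SUB r1<-Add1  regs: r0:Mul1,r1:Add1,r2:16,r3:Add2,r4:15
  c9: CDB Mul2=64; issue MUL r3<-Mul2  regs: r0:Mul1,r1:Add1,r2:16,r3:Mul2,r4:15
  c10: stall  regs: r0:Mul1,r1:Add1,r2:16,r3:Mul2,r4:15
  c11: stall  regs: r0:Mul1,r1:Add1,r2:16,r3:Mul2,r4:15
  c12: CDB Mul1=120; issue MUL r0<-Mul1  regs: r0:Mul1,r1:Add1,r2:16,r3:Mul2,r4:15
  c13: -  regs: r0:Mul1,r1:Add1,r2:16,r3:Mul2,r4:15
  c14: -  regs: r0:Mul1,r1:Add1,r2:16,r3:Mul2,r4:15
  c15: CDB Add2=136  regs: r0:Mul1,r1:Add1,r2:16,r3:Mul2,r4:15
  c16: CDB Add3=-104  regs: r0:Mul1,r1:Add1,r2:16,r3:Mul2,r4:15
  c17: CDB Mul1=1800  regs: r0:1800,r1:Add1,r2:16,r3:Mul2,r4:15
  c18: CDB Add1=16  regs: r0:1800,r1:16,r2:16,r3:Mul2,r4:15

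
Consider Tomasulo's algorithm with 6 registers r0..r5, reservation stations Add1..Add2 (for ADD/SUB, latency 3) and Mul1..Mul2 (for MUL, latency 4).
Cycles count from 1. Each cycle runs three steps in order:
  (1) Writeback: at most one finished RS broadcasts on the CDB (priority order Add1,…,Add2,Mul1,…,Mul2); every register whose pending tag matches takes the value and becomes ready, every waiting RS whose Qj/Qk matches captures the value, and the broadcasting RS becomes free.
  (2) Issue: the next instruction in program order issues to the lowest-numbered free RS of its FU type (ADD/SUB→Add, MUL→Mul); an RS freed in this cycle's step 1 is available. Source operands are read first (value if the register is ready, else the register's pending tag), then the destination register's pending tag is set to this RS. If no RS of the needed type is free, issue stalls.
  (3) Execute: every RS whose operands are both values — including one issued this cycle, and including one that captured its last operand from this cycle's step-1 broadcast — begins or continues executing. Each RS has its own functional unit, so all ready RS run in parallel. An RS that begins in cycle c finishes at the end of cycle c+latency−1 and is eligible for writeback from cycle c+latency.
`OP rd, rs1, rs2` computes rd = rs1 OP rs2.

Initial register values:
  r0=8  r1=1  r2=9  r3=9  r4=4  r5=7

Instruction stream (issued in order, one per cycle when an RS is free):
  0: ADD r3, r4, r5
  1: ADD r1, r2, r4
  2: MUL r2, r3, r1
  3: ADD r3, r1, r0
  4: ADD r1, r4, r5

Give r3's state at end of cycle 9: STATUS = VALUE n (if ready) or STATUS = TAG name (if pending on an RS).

STATUS = VALUE 21

cycle 1: issue ADD r3<-Add1 // r0:8,r1:1,r2:9,r3:Add1,r4:4,r5:7
cycle 2: issue ADD r1<-Add2 // r0:8,r1:Add2,r2:9,r3:Add1,r4:4,r5:7
cycle 3: issue MUL r2<-Mul1 // r0:8,r1:Add2,r2:Mul1,r3:Add1,r4:4,r5:7
cycle 4: CDB Add1=11; issue ADD r3<-Add1 // r0:8,r1:Add2,r2:Mul1,r3:Add1,r4:4,r5:7
cycle 5: CDB Add2=13; issue ADD r1<-Add2 // r0:8,r1:Add2,r2:Mul1,r3:Add1,r4:4,r5:7
cycle 6: - // r0:8,r1:Add2,r2:Mul1,r3:Add1,r4:4,r5:7
cycle 7: - // r0:8,r1:Add2,r2:Mul1,r3:Add1,r4:4,r5:7
cycle 8: CDB Add1=21 // r0:8,r1:Add2,r2:Mul1,r3:21,r4:4,r5:7
cycle 9: CDB Add2=11 // r0:8,r1:11,r2:Mul1,r3:21,r4:4,r5:7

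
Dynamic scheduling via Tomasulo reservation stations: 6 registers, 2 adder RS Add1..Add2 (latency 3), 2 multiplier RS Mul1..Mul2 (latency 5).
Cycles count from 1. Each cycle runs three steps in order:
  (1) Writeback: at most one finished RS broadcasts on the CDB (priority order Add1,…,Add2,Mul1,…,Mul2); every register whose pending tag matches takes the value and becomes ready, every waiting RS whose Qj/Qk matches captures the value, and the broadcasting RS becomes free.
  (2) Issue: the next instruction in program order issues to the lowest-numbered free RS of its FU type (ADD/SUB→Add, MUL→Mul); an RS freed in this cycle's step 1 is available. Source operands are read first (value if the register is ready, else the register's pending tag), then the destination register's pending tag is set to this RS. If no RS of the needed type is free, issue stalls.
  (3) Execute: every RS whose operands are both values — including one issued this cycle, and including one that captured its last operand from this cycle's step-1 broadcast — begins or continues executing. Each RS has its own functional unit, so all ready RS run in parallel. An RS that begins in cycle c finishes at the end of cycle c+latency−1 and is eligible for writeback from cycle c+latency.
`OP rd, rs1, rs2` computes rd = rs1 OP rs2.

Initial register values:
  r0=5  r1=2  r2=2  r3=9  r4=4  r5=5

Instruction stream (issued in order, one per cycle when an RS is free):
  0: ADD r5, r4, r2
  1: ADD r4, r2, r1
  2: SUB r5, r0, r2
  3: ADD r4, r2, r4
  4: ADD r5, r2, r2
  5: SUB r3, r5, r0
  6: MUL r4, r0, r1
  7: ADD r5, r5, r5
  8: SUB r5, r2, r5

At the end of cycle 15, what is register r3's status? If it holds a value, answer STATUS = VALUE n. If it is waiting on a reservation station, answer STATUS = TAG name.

STATUS = VALUE -1

cycle 1: issue ADD r5<-Add1 // r0:5,r1:2,r2:2,r3:9,r4:4,r5:Add1
cycle 2: issue ADD r4<-Add2 // r0:5,r1:2,r2:2,r3:9,r4:Add2,r5:Add1
cycle 3: stall // r0:5,r1:2,r2:2,r3:9,r4:Add2,r5:Add1
cycle 4: CDB Add1=6; issue SUB r5<-Add1 // r0:5,r1:2,r2:2,r3:9,r4:Add2,r5:Add1
cycle 5: CDB Add2=4; issue ADD r4<-Add2 // r0:5,r1:2,r2:2,r3:9,r4:Add2,r5:Add1
cycle 6: stall // r0:5,r1:2,r2:2,r3:9,r4:Add2,r5:Add1
cycle 7: CDB Add1=3; issue ADD r5<-Add1 // r0:5,r1:2,r2:2,r3:9,r4:Add2,r5:Add1
cycle 8: CDB Add2=6; issue SUB r3<-Add2 // r0:5,r1:2,r2:2,r3:Add2,r4:6,r5:Add1
cycle 9: issue MUL r4<-Mul1 // r0:5,r1:2,r2:2,r3:Add2,r4:Mul1,r5:Add1
cycle 10: CDB Add1=4; issue ADD r5<-Add1 // r0:5,r1:2,r2:2,r3:Add2,r4:Mul1,r5:Add1
cycle 11: stall // r0:5,r1:2,r2:2,r3:Add2,r4:Mul1,r5:Add1
cycle 12: stall // r0:5,r1:2,r2:2,r3:Add2,r4:Mul1,r5:Add1
cycle 13: CDB Add1=8; issue SUB r5<-Add1 // r0:5,r1:2,r2:2,r3:Add2,r4:Mul1,r5:Add1
cycle 14: CDB Add2=-1 // r0:5,r1:2,r2:2,r3:-1,r4:Mul1,r5:Add1
cycle 15: CDB Mul1=10 // r0:5,r1:2,r2:2,r3:-1,r4:10,r5:Add1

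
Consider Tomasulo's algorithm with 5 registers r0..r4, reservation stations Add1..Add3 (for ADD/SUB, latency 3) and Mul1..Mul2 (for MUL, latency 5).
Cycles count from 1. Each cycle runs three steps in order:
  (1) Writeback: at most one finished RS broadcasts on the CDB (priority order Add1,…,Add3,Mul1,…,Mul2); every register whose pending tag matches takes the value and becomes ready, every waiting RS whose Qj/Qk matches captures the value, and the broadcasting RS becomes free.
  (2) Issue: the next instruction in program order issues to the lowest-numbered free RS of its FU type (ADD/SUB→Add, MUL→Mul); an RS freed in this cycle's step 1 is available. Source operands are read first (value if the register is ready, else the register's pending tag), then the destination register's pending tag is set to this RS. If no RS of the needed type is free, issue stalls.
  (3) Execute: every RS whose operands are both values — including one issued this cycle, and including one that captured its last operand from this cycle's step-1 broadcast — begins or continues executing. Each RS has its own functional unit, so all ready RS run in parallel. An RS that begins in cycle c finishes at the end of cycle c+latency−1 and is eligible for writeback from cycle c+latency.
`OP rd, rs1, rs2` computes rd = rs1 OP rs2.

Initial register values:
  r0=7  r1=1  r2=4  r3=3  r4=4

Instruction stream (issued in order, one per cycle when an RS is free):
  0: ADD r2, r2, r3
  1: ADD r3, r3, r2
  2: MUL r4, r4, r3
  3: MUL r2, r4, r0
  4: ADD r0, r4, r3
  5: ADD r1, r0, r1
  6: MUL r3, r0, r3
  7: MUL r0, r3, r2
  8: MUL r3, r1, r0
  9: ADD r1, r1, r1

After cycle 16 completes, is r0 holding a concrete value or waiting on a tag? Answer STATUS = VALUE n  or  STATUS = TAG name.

  c1: issue ADD r2<-Add1  regs: r0:7,r1:1,r2:Add1,r3:3,r4:4
  c2: issue ADD r3<-Add2  regs: r0:7,r1:1,r2:Add1,r3:Add2,r4:4
  c3: issue MUL r4<-Mul1  regs: r0:7,r1:1,r2:Add1,r3:Add2,r4:Mul1
  c4: CDB Add1=7; issue MUL r2<-Mul2  regs: r0:7,r1:1,r2:Mul2,r3:Add2,r4:Mul1
  c5: issue ADD r0<-Add1  regs: r0:Add1,r1:1,r2:Mul2,r3:Add2,r4:Mul1
  c6: issue ADD r1<-Add3  regs: r0:Add1,r1:Add3,r2:Mul2,r3:Add2,r4:Mul1
  c7: CDB Add2=10; stall  regs: r0:Add1,r1:Add3,r2:Mul2,r3:10,r4:Mul1
  c8: stall  regs: r0:Add1,r1:Add3,r2:Mul2,r3:10,r4:Mul1
  c9: stall  regs: r0:Add1,r1:Add3,r2:Mul2,r3:10,r4:Mul1
  c10: stall  regs: r0:Add1,r1:Add3,r2:Mul2,r3:10,r4:Mul1
  c11: stall  regs: r0:Add1,r1:Add3,r2:Mul2,r3:10,r4:Mul1
  c12: CDB Mul1=40; issue MUL r3<-Mul1  regs: r0:Add1,r1:Add3,r2:Mul2,r3:Mul1,r4:40
  c13: stall  regs: r0:Add1,r1:Add3,r2:Mul2,r3:Mul1,r4:40
  c14: stall  regs: r0:Add1,r1:Add3,r2:Mul2,r3:Mul1,r4:40
  c15: CDB Add1=50; stall  regs: r0:50,r1:Add3,r2:Mul2,r3:Mul1,r4:40
  c16: stall  regs: r0:50,r1:Add3,r2:Mul2,r3:Mul1,r4:40

STATUS = VALUE 50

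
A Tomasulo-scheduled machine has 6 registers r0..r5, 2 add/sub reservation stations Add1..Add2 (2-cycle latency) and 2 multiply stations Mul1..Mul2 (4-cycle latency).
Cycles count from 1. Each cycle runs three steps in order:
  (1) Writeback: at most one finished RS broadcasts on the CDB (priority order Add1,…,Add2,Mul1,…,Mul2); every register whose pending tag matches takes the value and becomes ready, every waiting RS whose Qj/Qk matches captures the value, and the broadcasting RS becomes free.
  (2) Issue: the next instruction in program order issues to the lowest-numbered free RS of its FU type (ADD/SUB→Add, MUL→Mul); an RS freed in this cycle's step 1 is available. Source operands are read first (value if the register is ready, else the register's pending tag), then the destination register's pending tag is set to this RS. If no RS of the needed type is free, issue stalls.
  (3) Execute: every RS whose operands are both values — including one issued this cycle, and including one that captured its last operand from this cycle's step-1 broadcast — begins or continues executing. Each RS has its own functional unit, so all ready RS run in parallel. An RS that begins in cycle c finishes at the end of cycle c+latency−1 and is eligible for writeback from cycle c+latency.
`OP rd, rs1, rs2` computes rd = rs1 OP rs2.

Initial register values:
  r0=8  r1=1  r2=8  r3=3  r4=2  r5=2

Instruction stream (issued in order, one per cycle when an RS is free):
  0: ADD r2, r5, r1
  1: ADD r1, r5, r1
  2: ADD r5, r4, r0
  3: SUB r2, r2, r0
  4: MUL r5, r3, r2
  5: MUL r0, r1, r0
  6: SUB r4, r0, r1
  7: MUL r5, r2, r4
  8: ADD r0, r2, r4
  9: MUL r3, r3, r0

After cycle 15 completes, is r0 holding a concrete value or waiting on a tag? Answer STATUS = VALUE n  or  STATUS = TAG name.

  c1: issue ADD r2<-Add1  regs: r0:8,r1:1,r2:Add1,r3:3,r4:2,r5:2
  c2: issue ADD r1<-Add2  regs: r0:8,r1:Add2,r2:Add1,r3:3,r4:2,r5:2
  c3: CDB Add1=3; issue ADD r5<-Add1  regs: r0:8,r1:Add2,r2:3,r3:3,r4:2,r5:Add1
  c4: CDB Add2=3; issue SUB r2<-Add2  regs: r0:8,r1:3,r2:Add2,r3:3,r4:2,r5:Add1
  c5: CDB Add1=10; issue MUL r5<-Mul1  regs: r0:8,r1:3,r2:Add2,r3:3,r4:2,r5:Mul1
  c6: CDB Add2=-5; issue MUL r0<-Mul2  regs: r0:Mul2,r1:3,r2:-5,r3:3,r4:2,r5:Mul1
  c7: issue SUB r4<-Add1  regs: r0:Mul2,r1:3,r2:-5,r3:3,r4:Add1,r5:Mul1
  c8: stall  regs: r0:Mul2,r1:3,r2:-5,r3:3,r4:Add1,r5:Mul1
  c9: stall  regs: r0:Mul2,r1:3,r2:-5,r3:3,r4:Add1,r5:Mul1
  c10: CDB Mul1=-15; issue MUL r5<-Mul1  regs: r0:Mul2,r1:3,r2:-5,r3:3,r4:Add1,r5:Mul1
  c11: CDB Mul2=24; issue ADD r0<-Add2  regs: r0:Add2,r1:3,r2:-5,r3:3,r4:Add1,r5:Mul1
  c12: issue MUL r3<-Mul2  regs: r0:Add2,r1:3,r2:-5,r3:Mul2,r4:Add1,r5:Mul1
  c13: CDB Add1=21  regs: r0:Add2,r1:3,r2:-5,r3:Mul2,r4:21,r5:Mul1
  c14: -  regs: r0:Add2,r1:3,r2:-5,r3:Mul2,r4:21,r5:Mul1
  c15: CDB Add2=16  regs: r0:16,r1:3,r2:-5,r3:Mul2,r4:21,r5:Mul1

STATUS = VALUE 16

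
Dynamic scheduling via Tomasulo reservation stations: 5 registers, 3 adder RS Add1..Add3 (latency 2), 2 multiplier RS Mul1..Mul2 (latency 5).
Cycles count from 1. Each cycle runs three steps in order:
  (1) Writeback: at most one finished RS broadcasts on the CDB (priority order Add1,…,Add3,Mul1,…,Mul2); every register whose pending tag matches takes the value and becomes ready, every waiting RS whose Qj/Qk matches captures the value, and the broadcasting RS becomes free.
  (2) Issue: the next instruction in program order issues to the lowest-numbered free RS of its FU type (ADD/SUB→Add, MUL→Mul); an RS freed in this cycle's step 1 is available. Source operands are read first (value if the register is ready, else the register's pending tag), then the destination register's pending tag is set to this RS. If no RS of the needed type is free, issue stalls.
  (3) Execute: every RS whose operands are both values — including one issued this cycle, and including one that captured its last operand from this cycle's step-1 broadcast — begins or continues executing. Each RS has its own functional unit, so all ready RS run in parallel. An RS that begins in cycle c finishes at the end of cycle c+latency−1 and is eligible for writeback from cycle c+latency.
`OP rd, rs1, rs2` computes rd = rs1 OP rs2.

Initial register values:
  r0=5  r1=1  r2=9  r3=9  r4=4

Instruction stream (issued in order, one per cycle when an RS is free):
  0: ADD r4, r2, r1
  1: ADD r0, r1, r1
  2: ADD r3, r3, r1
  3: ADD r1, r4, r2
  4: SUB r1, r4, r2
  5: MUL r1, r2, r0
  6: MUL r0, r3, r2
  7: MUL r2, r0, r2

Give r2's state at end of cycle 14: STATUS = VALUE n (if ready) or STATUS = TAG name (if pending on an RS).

STATUS = TAG Mul1

cycle 1: issue ADD r4<-Add1 // r0:5,r1:1,r2:9,r3:9,r4:Add1
cycle 2: issue ADD r0<-Add2 // r0:Add2,r1:1,r2:9,r3:9,r4:Add1
cycle 3: CDB Add1=10; issue ADD r3<-Add1 // r0:Add2,r1:1,r2:9,r3:Add1,r4:10
cycle 4: CDB Add2=2; issue ADD r1<-Add2 // r0:2,r1:Add2,r2:9,r3:Add1,r4:10
cycle 5: CDB Add1=10; issue SUB r1<-Add1 // r0:2,r1:Add1,r2:9,r3:10,r4:10
cycle 6: CDB Add2=19; issue MUL r1<-Mul1 // r0:2,r1:Mul1,r2:9,r3:10,r4:10
cycle 7: CDB Add1=1; issue MUL r0<-Mul2 // r0:Mul2,r1:Mul1,r2:9,r3:10,r4:10
cycle 8: stall // r0:Mul2,r1:Mul1,r2:9,r3:10,r4:10
cycle 9: stall // r0:Mul2,r1:Mul1,r2:9,r3:10,r4:10
cycle 10: stall // r0:Mul2,r1:Mul1,r2:9,r3:10,r4:10
cycle 11: CDB Mul1=18; issue MUL r2<-Mul1 // r0:Mul2,r1:18,r2:Mul1,r3:10,r4:10
cycle 12: CDB Mul2=90 // r0:90,r1:18,r2:Mul1,r3:10,r4:10
cycle 13: - // r0:90,r1:18,r2:Mul1,r3:10,r4:10
cycle 14: - // r0:90,r1:18,r2:Mul1,r3:10,r4:10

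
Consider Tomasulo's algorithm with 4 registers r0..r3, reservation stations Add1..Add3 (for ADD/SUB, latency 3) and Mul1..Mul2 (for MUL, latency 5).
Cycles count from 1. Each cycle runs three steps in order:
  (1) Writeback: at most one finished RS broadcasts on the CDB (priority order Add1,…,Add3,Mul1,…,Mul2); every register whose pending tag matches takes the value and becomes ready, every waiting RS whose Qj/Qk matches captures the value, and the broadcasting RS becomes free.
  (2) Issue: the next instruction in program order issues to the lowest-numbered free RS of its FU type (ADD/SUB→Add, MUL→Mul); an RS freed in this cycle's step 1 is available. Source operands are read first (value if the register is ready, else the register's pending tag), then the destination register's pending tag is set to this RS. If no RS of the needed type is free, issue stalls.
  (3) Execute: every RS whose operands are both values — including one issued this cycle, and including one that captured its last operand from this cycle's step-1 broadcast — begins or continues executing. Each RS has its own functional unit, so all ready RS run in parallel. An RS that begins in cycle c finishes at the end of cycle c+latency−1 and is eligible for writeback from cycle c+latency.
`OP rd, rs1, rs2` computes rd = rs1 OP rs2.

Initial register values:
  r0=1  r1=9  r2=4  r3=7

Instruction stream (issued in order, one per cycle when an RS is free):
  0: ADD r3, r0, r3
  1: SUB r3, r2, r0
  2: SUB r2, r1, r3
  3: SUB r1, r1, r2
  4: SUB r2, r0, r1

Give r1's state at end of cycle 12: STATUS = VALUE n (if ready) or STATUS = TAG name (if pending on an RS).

STATUS = VALUE 3

c1: issue ADD r3<-Add1 | r0:1,r1:9,r2:4,r3:Add1
c2: issue SUB r3<-Add2 | r0:1,r1:9,r2:4,r3:Add2
c3: issue SUB r2<-Add3 | r0:1,r1:9,r2:Add3,r3:Add2
c4: CDB Add1=8; issue SUB r1<-Add1 | r0:1,r1:Add1,r2:Add3,r3:Add2
c5: CDB Add2=3; issue SUB r2<-Add2 | r0:1,r1:Add1,r2:Add2,r3:3
c6: - | r0:1,r1:Add1,r2:Add2,r3:3
c7: - | r0:1,r1:Add1,r2:Add2,r3:3
c8: CDB Add3=6 | r0:1,r1:Add1,r2:Add2,r3:3
c9: - | r0:1,r1:Add1,r2:Add2,r3:3
c10: - | r0:1,r1:Add1,r2:Add2,r3:3
c11: CDB Add1=3 | r0:1,r1:3,r2:Add2,r3:3
c12: - | r0:1,r1:3,r2:Add2,r3:3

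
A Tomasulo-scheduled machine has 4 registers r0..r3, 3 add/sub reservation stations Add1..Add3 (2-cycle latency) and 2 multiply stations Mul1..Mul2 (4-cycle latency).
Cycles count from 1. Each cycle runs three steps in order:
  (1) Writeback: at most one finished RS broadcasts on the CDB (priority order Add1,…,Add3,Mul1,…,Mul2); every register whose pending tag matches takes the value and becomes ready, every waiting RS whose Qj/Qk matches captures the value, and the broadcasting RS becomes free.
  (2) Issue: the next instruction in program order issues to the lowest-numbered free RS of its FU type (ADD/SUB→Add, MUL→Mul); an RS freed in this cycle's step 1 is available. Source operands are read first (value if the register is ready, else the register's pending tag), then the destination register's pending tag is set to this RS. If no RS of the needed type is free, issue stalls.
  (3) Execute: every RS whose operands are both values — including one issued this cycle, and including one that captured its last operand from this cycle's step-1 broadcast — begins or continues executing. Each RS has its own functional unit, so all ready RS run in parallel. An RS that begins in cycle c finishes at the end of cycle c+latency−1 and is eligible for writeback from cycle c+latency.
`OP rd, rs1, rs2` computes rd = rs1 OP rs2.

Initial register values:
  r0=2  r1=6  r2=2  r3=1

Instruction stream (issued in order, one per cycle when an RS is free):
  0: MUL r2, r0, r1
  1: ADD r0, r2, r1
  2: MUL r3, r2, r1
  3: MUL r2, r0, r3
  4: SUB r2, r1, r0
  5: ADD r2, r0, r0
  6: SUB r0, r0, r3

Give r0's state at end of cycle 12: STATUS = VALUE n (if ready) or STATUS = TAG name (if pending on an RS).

STATUS = TAG Add3

  c1: issue MUL r2<-Mul1  regs: r0:2,r1:6,r2:Mul1,r3:1
  c2: issue ADD r0<-Add1  regs: r0:Add1,r1:6,r2:Mul1,r3:1
  c3: issue MUL r3<-Mul2  regs: r0:Add1,r1:6,r2:Mul1,r3:Mul2
  c4: stall  regs: r0:Add1,r1:6,r2:Mul1,r3:Mul2
  c5: CDB Mul1=12; issue MUL r2<-Mul1  regs: r0:Add1,r1:6,r2:Mul1,r3:Mul2
  c6: issue SUB r2<-Add2  regs: r0:Add1,r1:6,r2:Add2,r3:Mul2
  c7: CDB Add1=18; issue ADD r2<-Add1  regs: r0:18,r1:6,r2:Add1,r3:Mul2
  c8: issue SUB r0<-Add3  regs: r0:Add3,r1:6,r2:Add1,r3:Mul2
  c9: CDB Add1=36  regs: r0:Add3,r1:6,r2:36,r3:Mul2
  c10: CDB Add2=-12  regs: r0:Add3,r1:6,r2:36,r3:Mul2
  c11: CDB Mul2=72  regs: r0:Add3,r1:6,r2:36,r3:72
  c12: -  regs: r0:Add3,r1:6,r2:36,r3:72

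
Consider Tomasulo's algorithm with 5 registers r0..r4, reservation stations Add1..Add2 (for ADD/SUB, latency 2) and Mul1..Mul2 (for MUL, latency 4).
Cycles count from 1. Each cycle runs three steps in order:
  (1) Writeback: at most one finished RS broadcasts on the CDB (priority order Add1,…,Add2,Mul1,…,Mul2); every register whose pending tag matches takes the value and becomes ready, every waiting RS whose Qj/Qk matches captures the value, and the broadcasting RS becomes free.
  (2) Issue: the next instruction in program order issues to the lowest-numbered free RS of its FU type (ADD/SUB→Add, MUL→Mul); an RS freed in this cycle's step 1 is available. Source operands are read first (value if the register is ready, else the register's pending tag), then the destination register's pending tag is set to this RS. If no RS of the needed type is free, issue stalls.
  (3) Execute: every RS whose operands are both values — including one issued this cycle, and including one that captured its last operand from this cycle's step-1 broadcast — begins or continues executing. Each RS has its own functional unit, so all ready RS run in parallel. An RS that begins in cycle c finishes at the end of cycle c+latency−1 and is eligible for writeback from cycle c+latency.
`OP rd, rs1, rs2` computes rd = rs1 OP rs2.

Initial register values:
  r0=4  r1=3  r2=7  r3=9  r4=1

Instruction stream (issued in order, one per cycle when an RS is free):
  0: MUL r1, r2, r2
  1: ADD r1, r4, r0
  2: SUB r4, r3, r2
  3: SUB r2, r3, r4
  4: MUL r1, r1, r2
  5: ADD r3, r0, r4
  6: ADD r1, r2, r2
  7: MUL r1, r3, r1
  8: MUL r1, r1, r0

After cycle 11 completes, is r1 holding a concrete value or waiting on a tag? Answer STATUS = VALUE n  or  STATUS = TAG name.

cycle 1: issue MUL r1<-Mul1 // r0:4,r1:Mul1,r2:7,r3:9,r4:1
cycle 2: issue ADD r1<-Add1 // r0:4,r1:Add1,r2:7,r3:9,r4:1
cycle 3: issue SUB r4<-Add2 // r0:4,r1:Add1,r2:7,r3:9,r4:Add2
cycle 4: CDB Add1=5; issue SUB r2<-Add1 // r0:4,r1:5,r2:Add1,r3:9,r4:Add2
cycle 5: CDB Add2=2; issue MUL r1<-Mul2 // r0:4,r1:Mul2,r2:Add1,r3:9,r4:2
cycle 6: CDB Mul1=49; issue ADD r3<-Add2 // r0:4,r1:Mul2,r2:Add1,r3:Add2,r4:2
cycle 7: CDB Add1=7; issue ADD r1<-Add1 // r0:4,r1:Add1,r2:7,r3:Add2,r4:2
cycle 8: CDB Add2=6; issue MUL r1<-Mul1 // r0:4,r1:Mul1,r2:7,r3:6,r4:2
cycle 9: CDB Add1=14; stall // r0:4,r1:Mul1,r2:7,r3:6,r4:2
cycle 10: stall // r0:4,r1:Mul1,r2:7,r3:6,r4:2
cycle 11: CDB Mul2=35; issue MUL r1<-Mul2 // r0:4,r1:Mul2,r2:7,r3:6,r4:2

STATUS = TAG Mul2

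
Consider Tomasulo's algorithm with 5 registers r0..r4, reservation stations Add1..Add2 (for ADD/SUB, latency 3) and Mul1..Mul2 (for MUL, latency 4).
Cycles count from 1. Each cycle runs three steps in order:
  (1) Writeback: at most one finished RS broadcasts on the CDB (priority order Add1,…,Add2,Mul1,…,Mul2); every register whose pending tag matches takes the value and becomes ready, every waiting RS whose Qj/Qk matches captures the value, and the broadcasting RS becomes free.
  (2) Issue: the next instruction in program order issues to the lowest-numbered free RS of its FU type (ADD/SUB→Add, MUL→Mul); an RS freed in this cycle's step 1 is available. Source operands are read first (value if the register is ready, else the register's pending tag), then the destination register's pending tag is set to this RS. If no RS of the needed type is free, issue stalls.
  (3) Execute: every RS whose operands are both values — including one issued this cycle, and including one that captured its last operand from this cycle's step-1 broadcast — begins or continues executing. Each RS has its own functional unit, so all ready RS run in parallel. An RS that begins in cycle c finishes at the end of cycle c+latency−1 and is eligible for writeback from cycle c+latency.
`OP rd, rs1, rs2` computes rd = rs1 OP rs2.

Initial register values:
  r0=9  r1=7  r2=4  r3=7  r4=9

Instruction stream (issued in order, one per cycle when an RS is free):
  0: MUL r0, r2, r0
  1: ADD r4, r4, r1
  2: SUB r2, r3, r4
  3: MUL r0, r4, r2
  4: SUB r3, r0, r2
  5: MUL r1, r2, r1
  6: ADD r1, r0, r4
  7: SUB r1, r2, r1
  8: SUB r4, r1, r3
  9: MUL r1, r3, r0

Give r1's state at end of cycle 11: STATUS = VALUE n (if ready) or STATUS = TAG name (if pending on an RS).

STATUS = TAG Add2

c1: issue MUL r0<-Mul1 | r0:Mul1,r1:7,r2:4,r3:7,r4:9
c2: issue ADD r4<-Add1 | r0:Mul1,r1:7,r2:4,r3:7,r4:Add1
c3: issue SUB r2<-Add2 | r0:Mul1,r1:7,r2:Add2,r3:7,r4:Add1
c4: issue MUL r0<-Mul2 | r0:Mul2,r1:7,r2:Add2,r3:7,r4:Add1
c5: CDB Add1=16; issue SUB r3<-Add1 | r0:Mul2,r1:7,r2:Add2,r3:Add1,r4:16
c6: CDB Mul1=36; issue MUL r1<-Mul1 | r0:Mul2,r1:Mul1,r2:Add2,r3:Add1,r4:16
c7: stall | r0:Mul2,r1:Mul1,r2:Add2,r3:Add1,r4:16
c8: CDB Add2=-9; issue ADD r1<-Add2 | r0:Mul2,r1:Add2,r2:-9,r3:Add1,r4:16
c9: stall | r0:Mul2,r1:Add2,r2:-9,r3:Add1,r4:16
c10: stall | r0:Mul2,r1:Add2,r2:-9,r3:Add1,r4:16
c11: stall | r0:Mul2,r1:Add2,r2:-9,r3:Add1,r4:16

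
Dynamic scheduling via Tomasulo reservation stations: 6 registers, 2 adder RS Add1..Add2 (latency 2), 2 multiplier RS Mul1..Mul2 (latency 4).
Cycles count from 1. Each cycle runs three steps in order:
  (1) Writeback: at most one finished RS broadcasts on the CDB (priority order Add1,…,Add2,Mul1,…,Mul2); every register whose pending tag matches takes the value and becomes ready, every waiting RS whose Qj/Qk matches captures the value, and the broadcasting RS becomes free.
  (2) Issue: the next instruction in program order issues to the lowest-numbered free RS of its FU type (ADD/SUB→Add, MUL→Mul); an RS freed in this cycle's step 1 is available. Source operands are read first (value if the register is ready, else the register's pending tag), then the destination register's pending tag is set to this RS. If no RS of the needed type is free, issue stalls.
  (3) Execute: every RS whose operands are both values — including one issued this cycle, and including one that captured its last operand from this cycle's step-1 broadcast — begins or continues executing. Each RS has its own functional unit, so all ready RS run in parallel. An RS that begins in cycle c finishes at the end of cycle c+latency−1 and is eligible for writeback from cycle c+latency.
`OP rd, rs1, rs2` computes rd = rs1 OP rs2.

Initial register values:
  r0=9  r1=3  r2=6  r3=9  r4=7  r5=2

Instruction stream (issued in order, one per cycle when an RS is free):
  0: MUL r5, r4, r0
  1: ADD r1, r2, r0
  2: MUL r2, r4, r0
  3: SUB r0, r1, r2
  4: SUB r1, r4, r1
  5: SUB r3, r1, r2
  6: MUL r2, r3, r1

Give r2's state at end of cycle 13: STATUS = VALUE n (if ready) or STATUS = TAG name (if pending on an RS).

STATUS = TAG Mul1

  c1: issue MUL r5<-Mul1  regs: r0:9,r1:3,r2:6,r3:9,r4:7,r5:Mul1
  c2: issue ADD r1<-Add1  regs: r0:9,r1:Add1,r2:6,r3:9,r4:7,r5:Mul1
  c3: issue MUL r2<-Mul2  regs: r0:9,r1:Add1,r2:Mul2,r3:9,r4:7,r5:Mul1
  c4: CDB Add1=15; issue SUB r0<-Add1  regs: r0:Add1,r1:15,r2:Mul2,r3:9,r4:7,r5:Mul1
  c5: CDB Mul1=63; issue SUB r1<-Add2  regs: r0:Add1,r1:Add2,r2:Mul2,r3:9,r4:7,r5:63
  c6: stall  regs: r0:Add1,r1:Add2,r2:Mul2,r3:9,r4:7,r5:63
  c7: CDB Add2=-8; issue SUB r3<-Add2  regs: r0:Add1,r1:-8,r2:Mul2,r3:Add2,r4:7,r5:63
  c8: CDB Mul2=63; issue MUL r2<-Mul1  regs: r0:Add1,r1:-8,r2:Mul1,r3:Add2,r4:7,r5:63
  c9: -  regs: r0:Add1,r1:-8,r2:Mul1,r3:Add2,r4:7,r5:63
  c10: CDB Add1=-48  regs: r0:-48,r1:-8,r2:Mul1,r3:Add2,r4:7,r5:63
  c11: CDB Add2=-71  regs: r0:-48,r1:-8,r2:Mul1,r3:-71,r4:7,r5:63
  c12: -  regs: r0:-48,r1:-8,r2:Mul1,r3:-71,r4:7,r5:63
  c13: -  regs: r0:-48,r1:-8,r2:Mul1,r3:-71,r4:7,r5:63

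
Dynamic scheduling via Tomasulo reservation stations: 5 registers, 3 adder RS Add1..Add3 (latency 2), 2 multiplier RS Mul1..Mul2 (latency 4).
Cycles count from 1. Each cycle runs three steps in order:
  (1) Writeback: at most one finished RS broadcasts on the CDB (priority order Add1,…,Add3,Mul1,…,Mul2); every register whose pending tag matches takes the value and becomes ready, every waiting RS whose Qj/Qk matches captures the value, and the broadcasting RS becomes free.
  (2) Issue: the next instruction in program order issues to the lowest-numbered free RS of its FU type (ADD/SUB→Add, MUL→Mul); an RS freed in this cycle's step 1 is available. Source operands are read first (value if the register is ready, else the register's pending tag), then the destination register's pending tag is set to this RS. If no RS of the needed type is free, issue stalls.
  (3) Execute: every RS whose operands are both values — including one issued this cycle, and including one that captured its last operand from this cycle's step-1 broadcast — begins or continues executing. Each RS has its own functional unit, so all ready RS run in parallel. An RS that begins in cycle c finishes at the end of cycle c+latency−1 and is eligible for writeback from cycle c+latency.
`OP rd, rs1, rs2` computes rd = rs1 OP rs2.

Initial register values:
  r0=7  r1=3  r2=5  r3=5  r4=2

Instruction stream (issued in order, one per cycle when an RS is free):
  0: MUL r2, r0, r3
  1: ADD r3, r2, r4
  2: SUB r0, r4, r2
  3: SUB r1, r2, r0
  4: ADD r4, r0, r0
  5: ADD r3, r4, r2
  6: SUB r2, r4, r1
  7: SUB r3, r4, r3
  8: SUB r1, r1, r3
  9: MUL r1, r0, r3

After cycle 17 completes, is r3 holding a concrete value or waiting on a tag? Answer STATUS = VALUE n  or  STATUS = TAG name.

STATUS = VALUE -35

cycle 1: issue MUL r2<-Mul1 // r0:7,r1:3,r2:Mul1,r3:5,r4:2
cycle 2: issue ADD r3<-Add1 // r0:7,r1:3,r2:Mul1,r3:Add1,r4:2
cycle 3: issue SUB r0<-Add2 // r0:Add2,r1:3,r2:Mul1,r3:Add1,r4:2
cycle 4: issue SUB r1<-Add3 // r0:Add2,r1:Add3,r2:Mul1,r3:Add1,r4:2
cycle 5: CDB Mul1=35; stall // r0:Add2,r1:Add3,r2:35,r3:Add1,r4:2
cycle 6: stall // r0:Add2,r1:Add3,r2:35,r3:Add1,r4:2
cycle 7: CDB Add1=37; issue ADD r4<-Add1 // r0:Add2,r1:Add3,r2:35,r3:37,r4:Add1
cycle 8: CDB Add2=-33; issue ADD r3<-Add2 // r0:-33,r1:Add3,r2:35,r3:Add2,r4:Add1
cycle 9: stall // r0:-33,r1:Add3,r2:35,r3:Add2,r4:Add1
cycle 10: CDB Add1=-66; issue SUB r2<-Add1 // r0:-33,r1:Add3,r2:Add1,r3:Add2,r4:-66
cycle 11: CDB Add3=68; issue SUB r3<-Add3 // r0:-33,r1:68,r2:Add1,r3:Add3,r4:-66
cycle 12: CDB Add2=-31; issue SUB r1<-Add2 // r0:-33,r1:Add2,r2:Add1,r3:Add3,r4:-66
cycle 13: CDB Add1=-134; issue MUL r1<-Mul1 // r0:-33,r1:Mul1,r2:-134,r3:Add3,r4:-66
cycle 14: CDB Add3=-35 // r0:-33,r1:Mul1,r2:-134,r3:-35,r4:-66
cycle 15: - // r0:-33,r1:Mul1,r2:-134,r3:-35,r4:-66
cycle 16: CDB Add2=103 // r0:-33,r1:Mul1,r2:-134,r3:-35,r4:-66
cycle 17: - // r0:-33,r1:Mul1,r2:-134,r3:-35,r4:-66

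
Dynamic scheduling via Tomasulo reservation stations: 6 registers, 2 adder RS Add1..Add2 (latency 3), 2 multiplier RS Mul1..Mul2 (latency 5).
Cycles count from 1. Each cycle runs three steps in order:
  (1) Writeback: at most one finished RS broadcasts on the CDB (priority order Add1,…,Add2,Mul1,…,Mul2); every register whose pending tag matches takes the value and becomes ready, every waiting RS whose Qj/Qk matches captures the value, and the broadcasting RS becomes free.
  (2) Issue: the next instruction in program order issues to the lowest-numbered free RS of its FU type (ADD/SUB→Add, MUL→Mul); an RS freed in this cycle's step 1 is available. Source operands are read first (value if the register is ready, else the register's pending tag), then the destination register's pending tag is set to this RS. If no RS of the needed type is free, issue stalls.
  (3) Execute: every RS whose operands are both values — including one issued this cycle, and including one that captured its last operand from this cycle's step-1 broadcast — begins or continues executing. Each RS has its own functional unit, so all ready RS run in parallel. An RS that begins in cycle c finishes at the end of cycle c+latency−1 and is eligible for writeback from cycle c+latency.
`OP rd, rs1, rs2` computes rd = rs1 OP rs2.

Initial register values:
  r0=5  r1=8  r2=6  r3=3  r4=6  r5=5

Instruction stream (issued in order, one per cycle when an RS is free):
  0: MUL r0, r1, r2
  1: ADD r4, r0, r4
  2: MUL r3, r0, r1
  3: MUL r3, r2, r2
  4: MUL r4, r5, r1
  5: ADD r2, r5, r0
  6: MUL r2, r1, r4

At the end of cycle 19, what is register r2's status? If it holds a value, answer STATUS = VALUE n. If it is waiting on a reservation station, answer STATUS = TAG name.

cycle 1: issue MUL r0<-Mul1 // r0:Mul1,r1:8,r2:6,r3:3,r4:6,r5:5
cycle 2: issue ADD r4<-Add1 // r0:Mul1,r1:8,r2:6,r3:3,r4:Add1,r5:5
cycle 3: issue MUL r3<-Mul2 // r0:Mul1,r1:8,r2:6,r3:Mul2,r4:Add1,r5:5
cycle 4: stall // r0:Mul1,r1:8,r2:6,r3:Mul2,r4:Add1,r5:5
cycle 5: stall // r0:Mul1,r1:8,r2:6,r3:Mul2,r4:Add1,r5:5
cycle 6: CDB Mul1=48; issue MUL r3<-Mul1 // r0:48,r1:8,r2:6,r3:Mul1,r4:Add1,r5:5
cycle 7: stall // r0:48,r1:8,r2:6,r3:Mul1,r4:Add1,r5:5
cycle 8: stall // r0:48,r1:8,r2:6,r3:Mul1,r4:Add1,r5:5
cycle 9: CDB Add1=54; stall // r0:48,r1:8,r2:6,r3:Mul1,r4:54,r5:5
cycle 10: stall // r0:48,r1:8,r2:6,r3:Mul1,r4:54,r5:5
cycle 11: CDB Mul1=36; issue MUL r4<-Mul1 // r0:48,r1:8,r2:6,r3:36,r4:Mul1,r5:5
cycle 12: CDB Mul2=384; issue ADD r2<-Add1 // r0:48,r1:8,r2:Add1,r3:36,r4:Mul1,r5:5
cycle 13: issue MUL r2<-Mul2 // r0:48,r1:8,r2:Mul2,r3:36,r4:Mul1,r5:5
cycle 14: - // r0:48,r1:8,r2:Mul2,r3:36,r4:Mul1,r5:5
cycle 15: CDB Add1=53 // r0:48,r1:8,r2:Mul2,r3:36,r4:Mul1,r5:5
cycle 16: CDB Mul1=40 // r0:48,r1:8,r2:Mul2,r3:36,r4:40,r5:5
cycle 17: - // r0:48,r1:8,r2:Mul2,r3:36,r4:40,r5:5
cycle 18: - // r0:48,r1:8,r2:Mul2,r3:36,r4:40,r5:5
cycle 19: - // r0:48,r1:8,r2:Mul2,r3:36,r4:40,r5:5

STATUS = TAG Mul2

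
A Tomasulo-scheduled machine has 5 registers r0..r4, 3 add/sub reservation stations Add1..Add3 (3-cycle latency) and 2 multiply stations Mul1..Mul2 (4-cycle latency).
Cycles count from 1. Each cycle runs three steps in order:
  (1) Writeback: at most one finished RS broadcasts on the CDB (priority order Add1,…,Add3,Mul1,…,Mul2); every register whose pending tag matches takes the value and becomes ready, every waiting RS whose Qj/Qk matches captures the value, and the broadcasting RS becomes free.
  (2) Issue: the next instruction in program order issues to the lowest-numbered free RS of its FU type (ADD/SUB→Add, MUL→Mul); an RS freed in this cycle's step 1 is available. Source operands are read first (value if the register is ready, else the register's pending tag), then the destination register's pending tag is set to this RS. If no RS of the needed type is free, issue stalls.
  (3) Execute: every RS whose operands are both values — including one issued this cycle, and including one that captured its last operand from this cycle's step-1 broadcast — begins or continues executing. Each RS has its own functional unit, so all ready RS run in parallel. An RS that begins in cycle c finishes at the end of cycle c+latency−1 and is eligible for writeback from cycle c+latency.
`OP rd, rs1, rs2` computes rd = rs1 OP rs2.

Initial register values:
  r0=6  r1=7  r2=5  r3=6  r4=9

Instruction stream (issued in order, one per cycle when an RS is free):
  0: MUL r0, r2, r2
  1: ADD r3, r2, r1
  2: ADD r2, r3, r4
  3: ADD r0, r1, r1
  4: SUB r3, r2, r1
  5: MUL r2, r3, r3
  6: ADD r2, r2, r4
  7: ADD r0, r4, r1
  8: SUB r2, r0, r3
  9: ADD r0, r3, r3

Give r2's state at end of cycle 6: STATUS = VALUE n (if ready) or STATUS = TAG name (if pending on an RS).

STATUS = TAG Mul1

cycle 1: issue MUL r0<-Mul1 // r0:Mul1,r1:7,r2:5,r3:6,r4:9
cycle 2: issue ADD r3<-Add1 // r0:Mul1,r1:7,r2:5,r3:Add1,r4:9
cycle 3: issue ADD r2<-Add2 // r0:Mul1,r1:7,r2:Add2,r3:Add1,r4:9
cycle 4: issue ADD r0<-Add3 // r0:Add3,r1:7,r2:Add2,r3:Add1,r4:9
cycle 5: CDB Add1=12; issue SUB r3<-Add1 // r0:Add3,r1:7,r2:Add2,r3:Add1,r4:9
cycle 6: CDB Mul1=25; issue MUL r2<-Mul1 // r0:Add3,r1:7,r2:Mul1,r3:Add1,r4:9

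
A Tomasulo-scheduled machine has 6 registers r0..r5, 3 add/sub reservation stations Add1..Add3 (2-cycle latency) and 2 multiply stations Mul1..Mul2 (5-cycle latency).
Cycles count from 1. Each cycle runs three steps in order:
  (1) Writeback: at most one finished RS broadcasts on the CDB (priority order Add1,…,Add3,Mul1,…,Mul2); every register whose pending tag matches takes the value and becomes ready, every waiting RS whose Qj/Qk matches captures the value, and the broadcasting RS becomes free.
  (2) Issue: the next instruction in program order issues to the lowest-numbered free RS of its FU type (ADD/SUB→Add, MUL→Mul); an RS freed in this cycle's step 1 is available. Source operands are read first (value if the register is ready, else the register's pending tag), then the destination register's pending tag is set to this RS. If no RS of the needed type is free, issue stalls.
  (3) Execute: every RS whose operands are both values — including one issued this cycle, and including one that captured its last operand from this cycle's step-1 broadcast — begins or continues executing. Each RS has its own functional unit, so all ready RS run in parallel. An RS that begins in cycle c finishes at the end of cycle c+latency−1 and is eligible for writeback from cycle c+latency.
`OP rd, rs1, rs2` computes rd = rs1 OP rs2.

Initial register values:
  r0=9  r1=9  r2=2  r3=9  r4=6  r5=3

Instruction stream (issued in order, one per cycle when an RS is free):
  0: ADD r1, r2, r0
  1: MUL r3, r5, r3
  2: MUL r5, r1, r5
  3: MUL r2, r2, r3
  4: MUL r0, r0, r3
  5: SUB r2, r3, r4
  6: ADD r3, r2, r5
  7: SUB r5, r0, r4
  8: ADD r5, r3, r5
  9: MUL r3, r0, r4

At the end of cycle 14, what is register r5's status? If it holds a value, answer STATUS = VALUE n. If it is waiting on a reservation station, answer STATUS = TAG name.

  c1: issue ADD r1<-Add1  regs: r0:9,r1:Add1,r2:2,r3:9,r4:6,r5:3
  c2: issue MUL r3<-Mul1  regs: r0:9,r1:Add1,r2:2,r3:Mul1,r4:6,r5:3
  c3: CDB Add1=11; issue MUL r5<-Mul2  regs: r0:9,r1:11,r2:2,r3:Mul1,r4:6,r5:Mul2
  c4: stall  regs: r0:9,r1:11,r2:2,r3:Mul1,r4:6,r5:Mul2
  c5: stall  regs: r0:9,r1:11,r2:2,r3:Mul1,r4:6,r5:Mul2
  c6: stall  regs: r0:9,r1:11,r2:2,r3:Mul1,r4:6,r5:Mul2
  c7: CDB Mul1=27; issue MUL r2<-Mul1  regs: r0:9,r1:11,r2:Mul1,r3:27,r4:6,r5:Mul2
  c8: CDB Mul2=33; issue MUL r0<-Mul2  regs: r0:Mul2,r1:11,r2:Mul1,r3:27,r4:6,r5:33
  c9: issue SUB r2<-Add1  regs: r0:Mul2,r1:11,r2:Add1,r3:27,r4:6,r5:33
  c10: issue ADD r3<-Add2  regs: r0:Mul2,r1:11,r2:Add1,r3:Add2,r4:6,r5:33
  c11: CDB Add1=21; issue SUB r5<-Add1  regs: r0:Mul2,r1:11,r2:21,r3:Add2,r4:6,r5:Add1
  c12: CDB Mul1=54; issue ADD r5<-Add3  regs: r0:Mul2,r1:11,r2:21,r3:Add2,r4:6,r5:Add3
  c13: CDB Add2=54; issue MUL r3<-Mul1  regs: r0:Mul2,r1:11,r2:21,r3:Mul1,r4:6,r5:Add3
  c14: CDB Mul2=243  regs: r0:243,r1:11,r2:21,r3:Mul1,r4:6,r5:Add3

STATUS = TAG Add3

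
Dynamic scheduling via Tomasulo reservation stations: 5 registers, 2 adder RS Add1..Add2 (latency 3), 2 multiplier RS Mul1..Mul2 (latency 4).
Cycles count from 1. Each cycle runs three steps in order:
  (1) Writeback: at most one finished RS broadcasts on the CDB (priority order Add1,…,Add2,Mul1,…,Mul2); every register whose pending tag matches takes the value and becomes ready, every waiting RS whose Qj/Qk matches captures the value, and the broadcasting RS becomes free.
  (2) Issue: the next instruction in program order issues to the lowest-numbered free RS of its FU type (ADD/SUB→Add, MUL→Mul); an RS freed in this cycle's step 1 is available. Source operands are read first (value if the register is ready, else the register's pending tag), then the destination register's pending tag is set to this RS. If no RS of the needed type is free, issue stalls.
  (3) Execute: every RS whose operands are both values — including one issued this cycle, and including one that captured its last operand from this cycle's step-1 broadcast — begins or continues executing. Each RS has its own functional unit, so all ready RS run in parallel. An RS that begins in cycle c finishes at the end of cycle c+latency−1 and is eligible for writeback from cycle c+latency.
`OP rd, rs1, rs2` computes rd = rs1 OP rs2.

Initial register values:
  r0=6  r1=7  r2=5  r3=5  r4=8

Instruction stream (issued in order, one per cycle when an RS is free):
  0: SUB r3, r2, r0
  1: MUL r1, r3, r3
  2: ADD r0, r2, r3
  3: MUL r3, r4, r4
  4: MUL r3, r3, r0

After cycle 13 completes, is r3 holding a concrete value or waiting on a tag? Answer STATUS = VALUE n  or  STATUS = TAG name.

STATUS = VALUE 256

c1: issue SUB r3<-Add1 | r0:6,r1:7,r2:5,r3:Add1,r4:8
c2: issue MUL r1<-Mul1 | r0:6,r1:Mul1,r2:5,r3:Add1,r4:8
c3: issue ADD r0<-Add2 | r0:Add2,r1:Mul1,r2:5,r3:Add1,r4:8
c4: CDB Add1=-1; issue MUL r3<-Mul2 | r0:Add2,r1:Mul1,r2:5,r3:Mul2,r4:8
c5: stall | r0:Add2,r1:Mul1,r2:5,r3:Mul2,r4:8
c6: stall | r0:Add2,r1:Mul1,r2:5,r3:Mul2,r4:8
c7: CDB Add2=4; stall | r0:4,r1:Mul1,r2:5,r3:Mul2,r4:8
c8: CDB Mul1=1; issue MUL r3<-Mul1 | r0:4,r1:1,r2:5,r3:Mul1,r4:8
c9: CDB Mul2=64 | r0:4,r1:1,r2:5,r3:Mul1,r4:8
c10: - | r0:4,r1:1,r2:5,r3:Mul1,r4:8
c11: - | r0:4,r1:1,r2:5,r3:Mul1,r4:8
c12: - | r0:4,r1:1,r2:5,r3:Mul1,r4:8
c13: CDB Mul1=256 | r0:4,r1:1,r2:5,r3:256,r4:8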